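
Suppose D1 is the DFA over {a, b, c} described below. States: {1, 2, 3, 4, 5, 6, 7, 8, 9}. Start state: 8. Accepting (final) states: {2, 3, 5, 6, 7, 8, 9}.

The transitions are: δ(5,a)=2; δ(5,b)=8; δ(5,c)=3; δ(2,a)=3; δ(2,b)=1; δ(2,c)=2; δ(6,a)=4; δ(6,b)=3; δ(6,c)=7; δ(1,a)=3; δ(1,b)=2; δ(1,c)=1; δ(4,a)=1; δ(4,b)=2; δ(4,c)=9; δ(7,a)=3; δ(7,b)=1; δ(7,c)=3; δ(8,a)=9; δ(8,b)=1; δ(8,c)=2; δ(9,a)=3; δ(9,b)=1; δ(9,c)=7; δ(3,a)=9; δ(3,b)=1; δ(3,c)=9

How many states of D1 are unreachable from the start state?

Starting at 8 and following transitions, the reachable set is {1, 2, 3, 7, 8, 9}. That leaves 4, 5, 6 unreachable — 3 in total.

3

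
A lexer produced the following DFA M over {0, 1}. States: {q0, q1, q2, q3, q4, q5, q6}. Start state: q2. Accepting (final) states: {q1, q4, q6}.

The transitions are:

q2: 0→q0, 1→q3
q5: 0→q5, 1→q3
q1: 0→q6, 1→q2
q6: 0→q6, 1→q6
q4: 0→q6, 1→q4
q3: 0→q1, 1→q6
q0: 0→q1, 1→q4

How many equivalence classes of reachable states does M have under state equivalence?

4

First remove the unreachable states {q5}; 6 states remain.
Initial partition by acceptance: {q1,q4,q6} | {q0,q2,q3}.
On input 1, block {q1,q4,q6} splits into {q4,q6} and {q1}.
On input 0, block {q0,q2,q3} splits into {q0,q3} and {q2}.
Stable partition: {q4,q6} | {q0,q3} | {q1} | {q2} — 4 equivalence classes.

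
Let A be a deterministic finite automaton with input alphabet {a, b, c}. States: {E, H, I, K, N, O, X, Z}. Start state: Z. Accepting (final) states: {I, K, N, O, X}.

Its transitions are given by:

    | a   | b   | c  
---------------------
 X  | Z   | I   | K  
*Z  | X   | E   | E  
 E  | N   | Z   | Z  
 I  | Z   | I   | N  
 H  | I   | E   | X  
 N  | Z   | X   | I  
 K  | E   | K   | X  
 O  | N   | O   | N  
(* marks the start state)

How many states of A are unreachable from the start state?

Starting at Z and following transitions, the reachable set is {E, I, K, N, X, Z}. That leaves H, O unreachable — 2 in total.

2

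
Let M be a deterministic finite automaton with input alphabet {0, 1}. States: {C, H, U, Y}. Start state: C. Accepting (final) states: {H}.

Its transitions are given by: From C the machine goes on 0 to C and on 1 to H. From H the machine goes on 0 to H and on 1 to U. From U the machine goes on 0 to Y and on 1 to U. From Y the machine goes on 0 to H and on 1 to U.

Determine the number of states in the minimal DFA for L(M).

4

All states are reachable from the start state.
Start with accepting vs non-accepting: {H} | {C,U,Y}.
Refine {C,U,Y} on symbol 0: members go to different blocks, giving {C,U} and {Y}.
Refine {C,U} on symbol 0: members go to different blocks, giving {U} and {C}.
No further refinement is possible. Final partition (4 blocks): {H} | {U} | {Y} | {C}.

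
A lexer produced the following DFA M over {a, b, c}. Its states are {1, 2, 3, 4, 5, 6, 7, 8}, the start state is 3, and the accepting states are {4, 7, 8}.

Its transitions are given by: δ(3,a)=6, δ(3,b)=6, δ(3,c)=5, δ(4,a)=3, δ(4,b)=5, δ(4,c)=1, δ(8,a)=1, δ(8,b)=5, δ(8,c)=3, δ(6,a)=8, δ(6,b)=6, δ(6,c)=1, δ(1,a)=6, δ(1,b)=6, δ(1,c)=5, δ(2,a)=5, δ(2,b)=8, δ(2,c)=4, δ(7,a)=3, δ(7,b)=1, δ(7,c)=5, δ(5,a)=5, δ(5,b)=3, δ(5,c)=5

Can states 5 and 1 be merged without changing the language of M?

First remove the unreachable states {2,4,7}; 5 states remain.
P0 = {8} | {1,3,5,6}.
Split {1,3,5,6} by δ(·,a) → {1,3,5} and {6}.
Refine {1,3,5} on symbol a: members go to different blocks, giving {1,3} and {5}.
The partition is now stable with 4 blocks: {8} | {1,3} | {6} | {5}.
5 and 1 end up in different blocks, so they are distinguishable. For instance, the string 'aa' is accepted from only 1.

No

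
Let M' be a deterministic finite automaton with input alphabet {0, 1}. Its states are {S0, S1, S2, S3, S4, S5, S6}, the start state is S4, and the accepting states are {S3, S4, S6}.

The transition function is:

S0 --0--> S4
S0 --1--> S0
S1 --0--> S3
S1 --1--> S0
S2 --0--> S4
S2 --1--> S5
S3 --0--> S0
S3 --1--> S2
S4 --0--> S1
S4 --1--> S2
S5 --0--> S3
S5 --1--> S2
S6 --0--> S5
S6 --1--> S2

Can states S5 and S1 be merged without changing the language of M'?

First remove the unreachable states {S6}; 6 states remain.
P0 = {S3,S4} | {S0,S1,S2,S5}.
Stable partition: {S3,S4} | {S0,S1,S2,S5} — 2 equivalence classes.
S5 and S1 lie in the same block of the stable partition, so they are equivalent — no string distinguishes them.

Yes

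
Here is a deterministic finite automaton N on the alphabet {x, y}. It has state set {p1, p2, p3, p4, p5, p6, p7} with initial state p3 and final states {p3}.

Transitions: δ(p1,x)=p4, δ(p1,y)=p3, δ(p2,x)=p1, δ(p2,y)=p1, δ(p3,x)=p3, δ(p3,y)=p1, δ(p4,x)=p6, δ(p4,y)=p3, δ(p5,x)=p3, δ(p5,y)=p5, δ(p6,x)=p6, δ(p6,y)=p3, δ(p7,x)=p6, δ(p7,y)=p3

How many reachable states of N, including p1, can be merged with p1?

First remove the unreachable states {p2,p5,p7}; 4 states remain.
Start with accepting vs non-accepting: {p3} | {p1,p4,p6}.
Stable partition: {p3} | {p1,p4,p6} — 2 equivalence classes.
State p1 belongs to the block {p1,p4,p6}, which has 3 states.

3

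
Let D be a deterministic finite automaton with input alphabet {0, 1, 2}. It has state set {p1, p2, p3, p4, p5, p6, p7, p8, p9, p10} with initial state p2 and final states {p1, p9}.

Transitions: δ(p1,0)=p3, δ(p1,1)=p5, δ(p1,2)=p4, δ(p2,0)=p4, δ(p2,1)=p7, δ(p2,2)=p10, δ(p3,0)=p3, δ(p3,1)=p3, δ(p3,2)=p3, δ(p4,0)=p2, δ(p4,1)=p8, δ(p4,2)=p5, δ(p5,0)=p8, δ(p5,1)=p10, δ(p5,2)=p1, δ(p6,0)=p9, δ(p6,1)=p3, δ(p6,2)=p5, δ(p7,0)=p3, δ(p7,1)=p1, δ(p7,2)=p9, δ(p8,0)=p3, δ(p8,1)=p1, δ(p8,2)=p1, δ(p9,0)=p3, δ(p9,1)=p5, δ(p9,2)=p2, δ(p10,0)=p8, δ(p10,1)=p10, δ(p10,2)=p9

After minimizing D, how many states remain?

States {p6} cannot be reached from the start state, so discard them.
Start with accepting vs non-accepting: {p1,p9} | {p2,p3,p4,p5,p7,p8,p10}.
Split {p2,p3,p4,p5,p7,p8,p10} by δ(·,1) → {p2,p3,p4,p5,p10} and {p7,p8}.
Split {p2,p3,p4,p5,p10} by δ(·,0) → {p2,p3,p4} and {p5,p10}.
On input 1, block {p2,p3,p4} splits into {p2,p4} and {p3}.
No further refinement is possible. Final partition (5 blocks): {p1,p9} | {p2,p4} | {p7,p8} | {p5,p10} | {p3}.

5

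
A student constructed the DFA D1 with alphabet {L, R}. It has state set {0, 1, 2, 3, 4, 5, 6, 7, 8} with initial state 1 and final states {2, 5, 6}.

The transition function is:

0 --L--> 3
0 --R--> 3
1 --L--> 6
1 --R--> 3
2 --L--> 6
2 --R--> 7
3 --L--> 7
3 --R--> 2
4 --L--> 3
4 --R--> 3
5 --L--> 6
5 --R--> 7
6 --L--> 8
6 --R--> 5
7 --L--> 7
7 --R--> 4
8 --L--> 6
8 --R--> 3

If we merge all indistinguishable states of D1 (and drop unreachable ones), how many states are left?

6

States {0} cannot be reached from the start state, so discard them.
Start with accepting vs non-accepting: {2,5,6} | {1,3,4,7,8}.
On input L, block {2,5,6} splits into {2,5} and {6}.
Split {1,3,4,7,8} by δ(·,L) → {3,4,7} and {1,8}.
Refine {3,4,7} on symbol R: members go to different blocks, giving {4,7} and {3}.
Split {4,7} by δ(·,L) → {4} and {7}.
Stable partition: {2,5} | {4} | {6} | {1,8} | {3} | {7} — 6 equivalence classes.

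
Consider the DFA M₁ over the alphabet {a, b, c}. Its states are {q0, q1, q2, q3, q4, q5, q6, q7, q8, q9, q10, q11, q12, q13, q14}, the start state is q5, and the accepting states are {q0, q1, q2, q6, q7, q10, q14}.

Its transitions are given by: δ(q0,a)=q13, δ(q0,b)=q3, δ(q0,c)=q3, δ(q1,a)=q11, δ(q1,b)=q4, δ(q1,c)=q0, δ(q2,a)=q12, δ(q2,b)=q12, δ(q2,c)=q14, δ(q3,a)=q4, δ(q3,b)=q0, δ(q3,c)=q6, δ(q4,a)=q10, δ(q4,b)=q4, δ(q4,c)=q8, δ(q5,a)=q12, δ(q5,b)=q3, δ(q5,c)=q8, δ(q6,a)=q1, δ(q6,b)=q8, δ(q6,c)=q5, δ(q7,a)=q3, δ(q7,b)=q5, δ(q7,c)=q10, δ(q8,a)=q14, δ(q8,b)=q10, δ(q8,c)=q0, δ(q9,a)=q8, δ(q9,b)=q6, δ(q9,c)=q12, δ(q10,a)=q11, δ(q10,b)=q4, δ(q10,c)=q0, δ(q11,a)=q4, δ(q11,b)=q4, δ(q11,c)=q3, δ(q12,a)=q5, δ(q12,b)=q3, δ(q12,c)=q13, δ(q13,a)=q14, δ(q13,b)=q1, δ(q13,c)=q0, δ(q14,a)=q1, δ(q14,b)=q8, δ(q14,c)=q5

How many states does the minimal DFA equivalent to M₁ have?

8

First remove the unreachable states {q2,q7,q9}; 12 states remain.
Start with accepting vs non-accepting: {q0,q1,q6,q10,q14} | {q3,q4,q5,q8,q11,q12,q13}.
Refine {q0,q1,q6,q10,q14} on symbol a: members go to different blocks, giving {q0,q1,q10} and {q6,q14}.
Split {q0,q1,q10} by δ(·,c) → {q1,q10} and {q0}.
Refine {q3,q4,q5,q8,q11,q12,q13} on symbol a: members go to different blocks, giving {q3,q5,q11,q12} and {q8,q13} and {q4}.
On input a, block {q3,q5,q11,q12} splits into {q3,q11} and {q5,q12}.
Split {q3,q11} by δ(·,b) → {q3} and {q11}.
The partition is now stable with 8 blocks: {q1,q10} | {q3} | {q6,q14} | {q0} | {q8,q13} | {q4} | {q5,q12} | {q11}.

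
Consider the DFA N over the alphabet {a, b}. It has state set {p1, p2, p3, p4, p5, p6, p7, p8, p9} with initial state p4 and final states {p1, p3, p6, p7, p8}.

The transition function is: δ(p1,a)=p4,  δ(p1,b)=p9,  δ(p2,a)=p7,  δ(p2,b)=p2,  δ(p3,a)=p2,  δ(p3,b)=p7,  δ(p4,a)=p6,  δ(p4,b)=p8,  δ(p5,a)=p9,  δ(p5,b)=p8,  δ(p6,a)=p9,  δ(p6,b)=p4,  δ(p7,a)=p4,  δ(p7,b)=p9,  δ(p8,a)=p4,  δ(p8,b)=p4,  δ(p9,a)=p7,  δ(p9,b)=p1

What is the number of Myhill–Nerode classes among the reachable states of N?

First remove the unreachable states {p2,p3,p5}; 6 states remain.
Start with accepting vs non-accepting: {p1,p6,p7,p8} | {p4,p9}.
The partition is now stable with 2 blocks: {p1,p6,p7,p8} | {p4,p9}.

2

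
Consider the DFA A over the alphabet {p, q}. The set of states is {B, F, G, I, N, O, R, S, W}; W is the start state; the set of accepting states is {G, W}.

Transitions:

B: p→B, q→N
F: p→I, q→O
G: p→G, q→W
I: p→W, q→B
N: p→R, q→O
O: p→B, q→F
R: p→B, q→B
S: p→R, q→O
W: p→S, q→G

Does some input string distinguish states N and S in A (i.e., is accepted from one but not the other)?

Every state is reachable, so we keep all 9.
Start with accepting vs non-accepting: {G,W} | {B,F,I,N,O,R,S}.
Refine {G,W} on symbol p: members go to different blocks, giving {G} and {W}.
On input p, block {B,F,I,N,O,R,S} splits into {B,F,N,O,R,S} and {I}.
Split {B,F,N,O,R,S} by δ(·,p) → {B,N,O,R,S} and {F}.
Refine {B,N,O,R,S} on symbol q: members go to different blocks, giving {B,N,R,S} and {O}.
Refine {B,N,R,S} on symbol q: members go to different blocks, giving {N,S} and {B,R}.
Split {B,R} by δ(·,q) → {R} and {B}.
The partition is now stable with 8 blocks: {G} | {N,S} | {W} | {I} | {F} | {O} | {R} | {B}.
N and S lie in the same block of the stable partition, so they are equivalent — no string distinguishes them.

No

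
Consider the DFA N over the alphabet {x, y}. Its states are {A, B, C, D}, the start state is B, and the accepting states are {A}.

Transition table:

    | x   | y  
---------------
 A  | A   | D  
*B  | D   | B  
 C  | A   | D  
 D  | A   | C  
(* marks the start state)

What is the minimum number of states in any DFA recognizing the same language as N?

3

P0 = {A} | {B,C,D}.
Refine {B,C,D} on symbol x: members go to different blocks, giving {C,D} and {B}.
The partition is now stable with 3 blocks: {A} | {C,D} | {B}.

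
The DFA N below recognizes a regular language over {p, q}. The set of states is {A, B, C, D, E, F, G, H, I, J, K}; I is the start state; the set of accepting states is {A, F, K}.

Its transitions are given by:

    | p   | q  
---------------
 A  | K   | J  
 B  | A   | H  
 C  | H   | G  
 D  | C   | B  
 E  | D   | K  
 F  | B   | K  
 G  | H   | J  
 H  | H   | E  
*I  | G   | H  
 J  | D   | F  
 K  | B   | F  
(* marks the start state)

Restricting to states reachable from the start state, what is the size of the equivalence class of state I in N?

2

All states are reachable from the start state.
Initial partition by acceptance: {A,F,K} | {B,C,D,E,G,H,I,J}.
On input p, block {A,F,K} splits into {F,K} and {A}.
On input p, block {B,C,D,E,G,H,I,J} splits into {C,D,E,G,H,I,J} and {B}.
Refine {C,D,E,G,H,I,J} on symbol q: members go to different blocks, giving {C,G,H,I} and {E,J} and {D}.
Refine {C,G,H,I} on symbol q: members go to different blocks, giving {C,I} and {G,H}.
No further refinement is possible. Final partition (7 blocks): {F,K} | {C,I} | {A} | {B} | {E,J} | {D} | {G,H}.
State I belongs to the block {C,I}, which has 2 states.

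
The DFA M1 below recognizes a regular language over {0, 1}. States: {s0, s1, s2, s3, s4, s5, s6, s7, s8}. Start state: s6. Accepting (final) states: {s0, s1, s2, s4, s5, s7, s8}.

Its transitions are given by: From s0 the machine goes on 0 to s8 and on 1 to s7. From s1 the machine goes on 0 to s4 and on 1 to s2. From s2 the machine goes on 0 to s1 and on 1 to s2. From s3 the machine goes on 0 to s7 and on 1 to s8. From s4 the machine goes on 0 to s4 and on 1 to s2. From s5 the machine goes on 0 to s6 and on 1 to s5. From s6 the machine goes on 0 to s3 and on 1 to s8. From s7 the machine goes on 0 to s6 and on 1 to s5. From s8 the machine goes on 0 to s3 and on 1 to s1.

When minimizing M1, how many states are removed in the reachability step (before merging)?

1

BFS from s6 reaches {s1, s2, s3, s4, s5, s6, s7, s8}; the 1 state(s) s0 are never visited.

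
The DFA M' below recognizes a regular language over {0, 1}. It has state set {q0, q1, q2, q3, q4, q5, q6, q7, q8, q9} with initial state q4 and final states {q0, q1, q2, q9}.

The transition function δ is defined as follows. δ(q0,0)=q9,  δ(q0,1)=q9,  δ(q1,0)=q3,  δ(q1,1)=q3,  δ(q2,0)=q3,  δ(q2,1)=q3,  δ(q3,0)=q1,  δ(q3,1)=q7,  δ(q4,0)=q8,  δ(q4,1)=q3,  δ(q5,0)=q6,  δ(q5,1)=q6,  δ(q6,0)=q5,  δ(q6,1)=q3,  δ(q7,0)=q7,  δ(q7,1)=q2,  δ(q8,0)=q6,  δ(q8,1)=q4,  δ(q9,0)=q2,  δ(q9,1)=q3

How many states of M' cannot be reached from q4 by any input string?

2

BFS from q4 reaches {q1, q2, q3, q4, q5, q6, q7, q8}; the 2 state(s) q0, q9 are never visited.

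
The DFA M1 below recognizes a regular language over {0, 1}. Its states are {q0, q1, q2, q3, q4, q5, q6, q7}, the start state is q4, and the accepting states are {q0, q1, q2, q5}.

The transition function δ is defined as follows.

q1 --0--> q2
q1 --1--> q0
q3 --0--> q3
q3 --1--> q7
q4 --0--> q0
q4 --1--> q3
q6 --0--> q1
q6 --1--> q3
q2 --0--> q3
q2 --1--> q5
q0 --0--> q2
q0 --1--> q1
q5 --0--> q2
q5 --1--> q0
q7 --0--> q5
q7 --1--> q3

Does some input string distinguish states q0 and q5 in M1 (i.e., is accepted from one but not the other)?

No

States {q6} cannot be reached from the start state, so discard them.
Start with accepting vs non-accepting: {q0,q1,q2,q5} | {q3,q4,q7}.
Refine {q0,q1,q2,q5} on symbol 0: members go to different blocks, giving {q0,q1,q5} and {q2}.
Refine {q3,q4,q7} on symbol 0: members go to different blocks, giving {q4,q7} and {q3}.
Stable partition: {q0,q1,q5} | {q4,q7} | {q2} | {q3} — 4 equivalence classes.
q0 and q5 lie in the same block of the stable partition, so they are equivalent — no string distinguishes them.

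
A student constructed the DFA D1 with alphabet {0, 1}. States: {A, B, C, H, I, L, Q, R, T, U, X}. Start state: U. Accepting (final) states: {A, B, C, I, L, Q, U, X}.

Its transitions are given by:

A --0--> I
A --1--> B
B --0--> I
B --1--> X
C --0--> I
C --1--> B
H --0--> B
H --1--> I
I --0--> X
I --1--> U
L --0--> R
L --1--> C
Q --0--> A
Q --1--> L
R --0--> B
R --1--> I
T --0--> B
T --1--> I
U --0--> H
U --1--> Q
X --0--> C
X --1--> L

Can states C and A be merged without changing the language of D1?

Reachable states from the start: {A,B,C,H,I,L,Q,R,U,X}. Unreachable: {T} — drop them.
Initial partition by acceptance: {A,B,C,I,L,Q,U,X} | {H,R}.
On input 0, block {A,B,C,I,L,Q,U,X} splits into {A,B,C,I,Q,X} and {L,U}.
Split {A,B,C,I,Q,X} by δ(·,1) → {I,Q,X} and {A,B,C}.
Split {I,Q,X} by δ(·,0) → {Q,X} and {I}.
Refine {L,U} on symbol 1: members go to different blocks, giving {L} and {U}.
Refine {A,B,C} on symbol 1: members go to different blocks, giving {A,C} and {B}.
No further refinement is possible. Final partition (7 blocks): {Q,X} | {H,R} | {L} | {A,C} | {I} | {U} | {B}.
C and A lie in the same block of the stable partition, so they are equivalent — no string distinguishes them.

Yes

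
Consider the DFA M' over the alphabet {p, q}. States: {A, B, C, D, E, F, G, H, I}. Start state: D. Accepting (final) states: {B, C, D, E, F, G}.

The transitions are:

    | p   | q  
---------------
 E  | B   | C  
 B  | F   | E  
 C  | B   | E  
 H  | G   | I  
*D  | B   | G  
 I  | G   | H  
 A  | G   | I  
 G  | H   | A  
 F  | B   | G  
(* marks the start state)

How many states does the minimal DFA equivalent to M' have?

5

Start with accepting vs non-accepting: {B,C,D,E,F,G} | {A,H,I}.
Refine {B,C,D,E,F,G} on symbol p: members go to different blocks, giving {B,C,D,E,F} and {G}.
Split {B,C,D,E,F} by δ(·,q) → {B,C,E} and {D,F}.
On input p, block {B,C,E} splits into {C,E} and {B}.
No further refinement is possible. Final partition (5 blocks): {C,E} | {A,H,I} | {G} | {D,F} | {B}.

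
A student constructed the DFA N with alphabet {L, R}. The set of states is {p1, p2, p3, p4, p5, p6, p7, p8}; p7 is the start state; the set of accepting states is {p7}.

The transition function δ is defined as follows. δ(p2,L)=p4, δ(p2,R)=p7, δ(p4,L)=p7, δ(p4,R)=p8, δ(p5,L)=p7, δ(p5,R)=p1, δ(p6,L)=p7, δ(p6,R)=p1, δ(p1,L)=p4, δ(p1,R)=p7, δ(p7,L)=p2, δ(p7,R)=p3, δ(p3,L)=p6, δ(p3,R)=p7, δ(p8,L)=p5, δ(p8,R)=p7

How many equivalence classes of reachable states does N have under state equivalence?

3

All states are reachable from the start state.
P0 = {p7} | {p1,p2,p3,p4,p5,p6,p8}.
Split {p1,p2,p3,p4,p5,p6,p8} by δ(·,L) → {p1,p2,p3,p8} and {p4,p5,p6}.
No further refinement is possible. Final partition (3 blocks): {p7} | {p1,p2,p3,p8} | {p4,p5,p6}.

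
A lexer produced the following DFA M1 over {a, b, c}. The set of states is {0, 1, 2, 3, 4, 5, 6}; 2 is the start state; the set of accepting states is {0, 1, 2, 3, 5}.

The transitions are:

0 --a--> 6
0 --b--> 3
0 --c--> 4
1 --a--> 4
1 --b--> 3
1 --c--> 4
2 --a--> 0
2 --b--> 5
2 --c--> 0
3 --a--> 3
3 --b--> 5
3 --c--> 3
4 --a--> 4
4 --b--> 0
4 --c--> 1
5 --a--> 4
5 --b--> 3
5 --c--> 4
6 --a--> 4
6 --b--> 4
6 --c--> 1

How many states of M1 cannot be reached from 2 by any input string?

Every one of the 7 states is reachable from 2.

0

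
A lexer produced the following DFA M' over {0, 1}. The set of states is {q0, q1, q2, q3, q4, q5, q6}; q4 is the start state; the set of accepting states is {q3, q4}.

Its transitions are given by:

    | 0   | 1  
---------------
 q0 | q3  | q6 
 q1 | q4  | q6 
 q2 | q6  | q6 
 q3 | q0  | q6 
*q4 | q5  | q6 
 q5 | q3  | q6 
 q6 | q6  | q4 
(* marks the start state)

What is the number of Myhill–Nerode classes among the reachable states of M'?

3

States {q1,q2} cannot be reached from the start state, so discard them.
P0 = {q3,q4} | {q0,q5,q6}.
Refine {q0,q5,q6} on symbol 0: members go to different blocks, giving {q0,q5} and {q6}.
Stable partition: {q3,q4} | {q0,q5} | {q6} — 3 equivalence classes.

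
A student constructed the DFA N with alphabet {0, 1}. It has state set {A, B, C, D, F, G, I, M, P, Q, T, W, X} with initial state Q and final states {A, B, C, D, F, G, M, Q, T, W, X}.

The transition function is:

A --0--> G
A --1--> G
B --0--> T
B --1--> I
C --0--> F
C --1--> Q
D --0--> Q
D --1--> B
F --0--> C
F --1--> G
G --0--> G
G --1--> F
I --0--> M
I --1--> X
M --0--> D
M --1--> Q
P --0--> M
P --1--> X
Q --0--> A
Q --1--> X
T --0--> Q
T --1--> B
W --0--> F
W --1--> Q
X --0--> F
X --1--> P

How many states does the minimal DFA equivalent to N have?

Reachable states from the start: {A,B,C,D,F,G,I,M,P,Q,T,X}. Unreachable: {W} — drop them.
Start with accepting vs non-accepting: {A,B,C,D,F,G,M,Q,T,X} | {I,P}.
Split {A,B,C,D,F,G,M,Q,T,X} by δ(·,1) → {A,C,D,F,G,M,Q,T} and {B,X}.
On input 1, block {A,C,D,F,G,M,Q,T} splits into {A,C,F,G,M} and {D,Q,T}.
Split {A,C,F,G,M} by δ(·,0) → {A,C,F,G} and {M}.
Split {A,C,F,G} by δ(·,1) → {A,F,G} and {C}.
Refine {A,F,G} on symbol 0: members go to different blocks, giving {A,G} and {F}.
Refine {A,G} on symbol 1: members go to different blocks, giving {G} and {A}.
On input 0, block {B,X} splits into {B} and {X}.
On input 0, block {D,Q,T} splits into {D,T} and {Q}.
Stable partition: {G} | {I,P} | {B} | {D,T} | {M} | {C} | {F} | {A} | {X} | {Q} — 10 equivalence classes.

10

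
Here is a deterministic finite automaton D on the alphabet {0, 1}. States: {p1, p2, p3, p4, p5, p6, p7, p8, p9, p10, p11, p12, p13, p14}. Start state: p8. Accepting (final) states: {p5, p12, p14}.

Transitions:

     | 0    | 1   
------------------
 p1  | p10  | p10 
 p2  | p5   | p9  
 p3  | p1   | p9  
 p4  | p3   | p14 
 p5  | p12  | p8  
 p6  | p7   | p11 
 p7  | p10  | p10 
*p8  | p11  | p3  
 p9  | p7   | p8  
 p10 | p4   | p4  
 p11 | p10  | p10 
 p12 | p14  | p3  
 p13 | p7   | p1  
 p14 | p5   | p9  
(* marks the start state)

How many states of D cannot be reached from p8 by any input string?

BFS from p8 reaches {p1, p3, p4, p5, p7, p8, p9, p10, p11, p12, p14}; the 3 state(s) p2, p6, p13 are never visited.

3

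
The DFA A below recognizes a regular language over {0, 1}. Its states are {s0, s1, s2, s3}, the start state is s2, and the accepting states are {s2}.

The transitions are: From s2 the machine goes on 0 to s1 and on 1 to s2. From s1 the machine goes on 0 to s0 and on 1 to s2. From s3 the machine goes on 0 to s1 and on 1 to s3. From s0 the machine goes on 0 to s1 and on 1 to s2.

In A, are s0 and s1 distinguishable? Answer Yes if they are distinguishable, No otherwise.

No

States {s3} cannot be reached from the start state, so discard them.
Initial partition by acceptance: {s2} | {s0,s1}.
Stable partition: {s2} | {s0,s1} — 2 equivalence classes.
s0 and s1 lie in the same block of the stable partition, so they are equivalent — no string distinguishes them.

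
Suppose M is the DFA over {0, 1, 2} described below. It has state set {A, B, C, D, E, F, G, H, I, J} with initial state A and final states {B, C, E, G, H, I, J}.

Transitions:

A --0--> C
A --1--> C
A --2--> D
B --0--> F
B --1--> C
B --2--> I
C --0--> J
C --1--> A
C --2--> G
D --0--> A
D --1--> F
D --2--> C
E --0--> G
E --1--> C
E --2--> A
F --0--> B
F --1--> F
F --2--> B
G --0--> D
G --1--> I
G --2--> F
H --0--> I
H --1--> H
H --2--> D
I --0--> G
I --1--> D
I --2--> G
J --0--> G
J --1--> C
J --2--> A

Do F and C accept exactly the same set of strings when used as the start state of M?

First remove the unreachable states {E,H}; 8 states remain.
Start with accepting vs non-accepting: {B,C,G,I,J} | {A,D,F}.
Split {B,C,G,I,J} by δ(·,0) → {C,I,J} and {B,G}.
Split {C,I,J} by δ(·,0) → {I,J} and {C}.
On input 1, block {I,J} splits into {I} and {J}.
On input 0, block {A,D,F} splits into {A} and {D} and {F}.
On input 0, block {B,G} splits into {B} and {G}.
Stable partition: {I} | {A} | {B} | {C} | {J} | {D} | {F} | {G} — 8 equivalence classes.
F and C end up in different blocks, so they are distinguishable. For instance, the string 'ε' is accepted from only C.

No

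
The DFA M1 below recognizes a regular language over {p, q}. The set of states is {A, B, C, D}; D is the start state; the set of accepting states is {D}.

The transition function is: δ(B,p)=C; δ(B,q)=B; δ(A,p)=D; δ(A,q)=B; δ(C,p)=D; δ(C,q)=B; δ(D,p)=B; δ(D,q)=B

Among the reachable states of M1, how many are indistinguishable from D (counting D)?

1

States {A} cannot be reached from the start state, so discard them.
Start with accepting vs non-accepting: {D} | {B,C}.
Refine {B,C} on symbol p: members go to different blocks, giving {B} and {C}.
The partition is now stable with 3 blocks: {D} | {B} | {C}.
State D belongs to the block {D}, which has 1 states.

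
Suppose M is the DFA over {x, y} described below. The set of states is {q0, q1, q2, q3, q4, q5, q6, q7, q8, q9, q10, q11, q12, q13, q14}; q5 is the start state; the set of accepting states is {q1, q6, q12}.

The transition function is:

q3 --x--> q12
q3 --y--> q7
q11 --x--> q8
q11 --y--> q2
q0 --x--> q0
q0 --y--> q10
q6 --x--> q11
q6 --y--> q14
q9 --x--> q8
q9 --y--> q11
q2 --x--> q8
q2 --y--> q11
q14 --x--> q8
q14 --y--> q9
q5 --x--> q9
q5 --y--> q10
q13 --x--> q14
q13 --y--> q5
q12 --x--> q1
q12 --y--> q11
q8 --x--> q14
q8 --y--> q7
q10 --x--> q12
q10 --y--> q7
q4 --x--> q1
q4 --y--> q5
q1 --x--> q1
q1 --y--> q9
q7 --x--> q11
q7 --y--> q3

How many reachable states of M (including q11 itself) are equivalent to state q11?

First remove the unreachable states {q0,q4,q6,q13}; 11 states remain.
Initial partition by acceptance: {q1,q12} | {q2,q3,q5,q7,q8,q9,q10,q11,q14}.
Split {q2,q3,q5,q7,q8,q9,q10,q11,q14} by δ(·,x) → {q2,q5,q7,q8,q9,q11,q14} and {q3,q10}.
Refine {q2,q5,q7,q8,q9,q11,q14} on symbol y: members go to different blocks, giving {q2,q8,q9,q11,q14} and {q5,q7}.
Split {q2,q8,q9,q11,q14} by δ(·,y) → {q2,q9,q11,q14} and {q8}.
The partition is now stable with 5 blocks: {q1,q12} | {q2,q9,q11,q14} | {q3,q10} | {q5,q7} | {q8}.
The equivalence class containing q11 is {q2,q9,q11,q14}, of size 4.

4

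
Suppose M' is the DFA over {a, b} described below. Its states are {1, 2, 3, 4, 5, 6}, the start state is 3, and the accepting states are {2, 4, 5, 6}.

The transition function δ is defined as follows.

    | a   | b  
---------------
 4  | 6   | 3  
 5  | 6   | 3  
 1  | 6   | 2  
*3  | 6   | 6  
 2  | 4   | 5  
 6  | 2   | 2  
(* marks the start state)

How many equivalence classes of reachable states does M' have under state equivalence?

4

States {1} cannot be reached from the start state, so discard them.
P0 = {2,4,5,6} | {3}.
Refine {2,4,5,6} on symbol b: members go to different blocks, giving {2,6} and {4,5}.
Refine {2,6} on symbol a: members go to different blocks, giving {2} and {6}.
The partition is now stable with 4 blocks: {2} | {3} | {4,5} | {6}.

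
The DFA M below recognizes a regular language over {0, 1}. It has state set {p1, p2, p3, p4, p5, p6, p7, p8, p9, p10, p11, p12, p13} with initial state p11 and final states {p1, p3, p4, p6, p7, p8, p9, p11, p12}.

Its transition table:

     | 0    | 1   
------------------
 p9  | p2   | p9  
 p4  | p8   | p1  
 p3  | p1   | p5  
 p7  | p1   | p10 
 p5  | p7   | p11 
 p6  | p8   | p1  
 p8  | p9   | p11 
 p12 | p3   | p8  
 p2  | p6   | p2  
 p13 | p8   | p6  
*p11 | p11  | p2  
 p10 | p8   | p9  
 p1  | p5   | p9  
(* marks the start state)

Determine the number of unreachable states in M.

4

No path from p11 leads to p3, p4, p12, p13; the other 9 states are all reachable.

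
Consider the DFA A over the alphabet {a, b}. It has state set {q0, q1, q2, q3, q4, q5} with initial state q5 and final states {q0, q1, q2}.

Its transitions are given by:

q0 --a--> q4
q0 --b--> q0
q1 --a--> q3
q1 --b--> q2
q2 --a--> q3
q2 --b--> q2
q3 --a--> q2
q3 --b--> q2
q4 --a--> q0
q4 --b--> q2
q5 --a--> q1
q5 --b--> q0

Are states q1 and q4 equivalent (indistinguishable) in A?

Start with accepting vs non-accepting: {q0,q1,q2} | {q3,q4,q5}.
No further refinement is possible. Final partition (2 blocks): {q0,q1,q2} | {q3,q4,q5}.
q1 and q4 end up in different blocks, so they are distinguishable. For instance, the string 'ε' is accepted from only q1.

No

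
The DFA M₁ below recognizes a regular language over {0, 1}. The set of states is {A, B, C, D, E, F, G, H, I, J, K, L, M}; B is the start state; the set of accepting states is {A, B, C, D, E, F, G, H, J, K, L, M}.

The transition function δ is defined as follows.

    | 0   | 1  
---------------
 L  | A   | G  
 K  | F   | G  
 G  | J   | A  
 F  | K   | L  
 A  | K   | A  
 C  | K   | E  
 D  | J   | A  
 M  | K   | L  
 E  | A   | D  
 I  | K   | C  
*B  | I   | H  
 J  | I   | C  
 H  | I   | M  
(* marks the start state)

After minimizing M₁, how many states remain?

8

P0 = {A,B,C,D,E,F,G,H,J,K,L,M} | {I}.
Split {A,B,C,D,E,F,G,H,J,K,L,M} by δ(·,0) → {A,C,D,E,F,G,K,L,M} and {B,H,J}.
On input 0, block {A,C,D,E,F,G,K,L,M} splits into {A,C,E,F,K,L,M} and {D,G}.
On input 1, block {A,C,E,F,K,L,M} splits into {A,C,F,M} and {E,K,L}.
Split {A,C,F,M} by δ(·,1) → {C,F,M} and {A}.
Refine {B,H,J} on symbol 1: members go to different blocks, giving {H,J} and {B}.
Split {E,K,L} by δ(·,0) → {E,L} and {K}.
Stable partition: {C,F,M} | {I} | {H,J} | {D,G} | {E,L} | {A} | {B} | {K} — 8 equivalence classes.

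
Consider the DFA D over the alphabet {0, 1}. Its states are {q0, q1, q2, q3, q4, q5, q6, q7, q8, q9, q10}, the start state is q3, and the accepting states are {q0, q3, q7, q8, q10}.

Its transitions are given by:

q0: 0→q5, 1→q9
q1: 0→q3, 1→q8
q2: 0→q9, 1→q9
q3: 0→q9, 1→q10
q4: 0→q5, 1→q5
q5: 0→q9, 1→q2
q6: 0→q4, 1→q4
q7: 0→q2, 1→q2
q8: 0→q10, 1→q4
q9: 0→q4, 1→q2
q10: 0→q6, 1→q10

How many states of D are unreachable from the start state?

No path from q3 leads to q0, q1, q7, q8; the other 7 states are all reachable.

4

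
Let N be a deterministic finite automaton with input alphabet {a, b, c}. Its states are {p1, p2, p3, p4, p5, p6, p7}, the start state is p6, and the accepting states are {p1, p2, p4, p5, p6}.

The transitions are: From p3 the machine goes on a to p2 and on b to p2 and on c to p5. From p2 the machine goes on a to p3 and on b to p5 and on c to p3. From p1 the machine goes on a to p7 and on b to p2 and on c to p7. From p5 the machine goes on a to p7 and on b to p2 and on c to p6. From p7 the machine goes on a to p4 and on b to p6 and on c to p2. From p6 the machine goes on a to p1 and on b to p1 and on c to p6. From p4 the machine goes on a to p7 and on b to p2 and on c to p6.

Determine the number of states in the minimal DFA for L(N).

6

P0 = {p1,p2,p4,p5,p6} | {p3,p7}.
Split {p1,p2,p4,p5,p6} by δ(·,a) → {p1,p2,p4,p5} and {p6}.
Refine {p1,p2,p4,p5} on symbol c: members go to different blocks, giving {p1,p2} and {p4,p5}.
On input b, block {p1,p2} splits into {p1} and {p2}.
Refine {p3,p7} on symbol a: members go to different blocks, giving {p3} and {p7}.
No further refinement is possible. Final partition (6 blocks): {p1} | {p3} | {p6} | {p4,p5} | {p2} | {p7}.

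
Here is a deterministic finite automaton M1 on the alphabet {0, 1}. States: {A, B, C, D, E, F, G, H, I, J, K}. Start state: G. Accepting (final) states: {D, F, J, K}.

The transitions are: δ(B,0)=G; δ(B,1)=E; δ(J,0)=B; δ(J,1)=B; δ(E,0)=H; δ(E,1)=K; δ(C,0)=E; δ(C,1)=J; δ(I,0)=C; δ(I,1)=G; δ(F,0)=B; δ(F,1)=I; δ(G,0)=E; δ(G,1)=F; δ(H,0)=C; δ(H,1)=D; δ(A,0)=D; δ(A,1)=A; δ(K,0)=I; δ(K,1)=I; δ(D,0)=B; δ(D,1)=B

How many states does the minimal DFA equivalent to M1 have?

First remove the unreachable states {A}; 10 states remain.
Start with accepting vs non-accepting: {D,F,J,K} | {B,C,E,G,H,I}.
Split {B,C,E,G,H,I} by δ(·,1) → {C,E,G,H} and {B,I}.
The partition is now stable with 3 blocks: {D,F,J,K} | {C,E,G,H} | {B,I}.

3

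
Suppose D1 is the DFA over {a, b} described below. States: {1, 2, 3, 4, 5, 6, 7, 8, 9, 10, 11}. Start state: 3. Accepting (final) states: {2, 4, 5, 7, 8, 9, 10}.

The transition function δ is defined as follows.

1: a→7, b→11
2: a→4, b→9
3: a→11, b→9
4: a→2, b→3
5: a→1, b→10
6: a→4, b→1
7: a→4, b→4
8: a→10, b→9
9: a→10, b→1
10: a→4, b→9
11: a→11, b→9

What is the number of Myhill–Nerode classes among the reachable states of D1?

First remove the unreachable states {5,6,8}; 8 states remain.
Initial partition by acceptance: {2,4,7,9,10} | {1,3,11}.
Split {2,4,7,9,10} by δ(·,b) → {2,7,10} and {4,9}.
Split {1,3,11} by δ(·,a) → {3,11} and {1}.
On input b, block {4,9} splits into {4} and {9}.
Refine {2,7,10} on symbol b: members go to different blocks, giving {2,10} and {7}.
No further refinement is possible. Final partition (6 blocks): {2,10} | {3,11} | {4} | {1} | {9} | {7}.

6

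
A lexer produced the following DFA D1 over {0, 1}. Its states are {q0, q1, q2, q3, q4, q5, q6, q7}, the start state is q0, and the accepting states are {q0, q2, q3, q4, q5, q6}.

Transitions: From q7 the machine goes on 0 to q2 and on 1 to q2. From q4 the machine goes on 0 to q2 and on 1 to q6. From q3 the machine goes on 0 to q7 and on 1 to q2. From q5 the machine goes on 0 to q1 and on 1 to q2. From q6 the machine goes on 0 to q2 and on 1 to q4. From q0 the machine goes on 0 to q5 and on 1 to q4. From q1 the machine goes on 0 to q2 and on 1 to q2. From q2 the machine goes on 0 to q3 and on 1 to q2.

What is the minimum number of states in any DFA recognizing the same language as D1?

5

All states are reachable from the start state.
Start with accepting vs non-accepting: {q0,q2,q3,q4,q5,q6} | {q1,q7}.
Split {q0,q2,q3,q4,q5,q6} by δ(·,0) → {q0,q2,q4,q6} and {q3,q5}.
Split {q0,q2,q4,q6} by δ(·,0) → {q0,q2} and {q4,q6}.
Split {q0,q2} by δ(·,1) → {q0} and {q2}.
Stable partition: {q0} | {q1,q7} | {q3,q5} | {q4,q6} | {q2} — 5 equivalence classes.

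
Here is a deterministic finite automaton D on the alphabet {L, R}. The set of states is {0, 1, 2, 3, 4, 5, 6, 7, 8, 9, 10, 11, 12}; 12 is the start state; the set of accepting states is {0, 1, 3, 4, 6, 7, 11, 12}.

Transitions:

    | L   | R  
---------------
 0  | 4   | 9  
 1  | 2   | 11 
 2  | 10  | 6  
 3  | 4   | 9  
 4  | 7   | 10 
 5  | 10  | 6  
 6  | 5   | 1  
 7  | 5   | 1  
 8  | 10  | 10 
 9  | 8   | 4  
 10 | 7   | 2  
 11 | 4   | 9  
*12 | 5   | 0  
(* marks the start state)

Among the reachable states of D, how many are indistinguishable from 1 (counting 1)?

First remove the unreachable states {3}; 12 states remain.
Initial partition by acceptance: {0,1,4,6,7,11,12} | {2,5,8,9,10}.
Refine {0,1,4,6,7,11,12} on symbol L: members go to different blocks, giving {1,6,7,12} and {0,4,11}.
On input R, block {1,6,7,12} splits into {1,12} and {6,7}.
On input L, block {2,5,8,9,10} splits into {2,5,8,9} and {10}.
Refine {2,5,8,9} on symbol L: members go to different blocks, giving {2,5,8} and {9}.
On input R, block {2,5,8} splits into {2,5} and {8}.
Refine {0,4,11} on symbol L: members go to different blocks, giving {0,11} and {4}.
Stable partition: {1,12} | {2,5} | {0,11} | {6,7} | {10} | {9} | {8} | {4} — 8 equivalence classes.
State 1 belongs to the block {1,12}, which has 2 states.

2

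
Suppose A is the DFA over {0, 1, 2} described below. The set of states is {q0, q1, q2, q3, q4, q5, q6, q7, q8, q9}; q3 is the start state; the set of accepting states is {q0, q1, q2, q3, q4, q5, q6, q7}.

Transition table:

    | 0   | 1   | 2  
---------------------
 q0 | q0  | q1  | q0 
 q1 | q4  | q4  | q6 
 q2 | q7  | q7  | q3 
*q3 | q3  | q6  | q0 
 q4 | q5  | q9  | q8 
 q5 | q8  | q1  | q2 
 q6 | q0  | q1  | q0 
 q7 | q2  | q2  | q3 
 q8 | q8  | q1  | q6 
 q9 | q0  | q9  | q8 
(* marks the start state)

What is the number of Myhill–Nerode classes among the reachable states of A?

8

All states are reachable from the start state.
P0 = {q0,q1,q2,q3,q4,q5,q6,q7} | {q8,q9}.
On input 0, block {q0,q1,q2,q3,q4,q5,q6,q7} splits into {q0,q1,q2,q3,q4,q6,q7} and {q5}.
On input 0, block {q0,q1,q2,q3,q4,q6,q7} splits into {q0,q1,q2,q3,q6,q7} and {q4}.
On input 0, block {q0,q1,q2,q3,q6,q7} splits into {q0,q2,q3,q6,q7} and {q1}.
On input 1, block {q0,q2,q3,q6,q7} splits into {q2,q3,q7} and {q0,q6}.
Split {q2,q3,q7} by δ(·,1) → {q2,q7} and {q3}.
Split {q8,q9} by δ(·,0) → {q8} and {q9}.
The partition is now stable with 8 blocks: {q2,q7} | {q8} | {q5} | {q4} | {q1} | {q0,q6} | {q3} | {q9}.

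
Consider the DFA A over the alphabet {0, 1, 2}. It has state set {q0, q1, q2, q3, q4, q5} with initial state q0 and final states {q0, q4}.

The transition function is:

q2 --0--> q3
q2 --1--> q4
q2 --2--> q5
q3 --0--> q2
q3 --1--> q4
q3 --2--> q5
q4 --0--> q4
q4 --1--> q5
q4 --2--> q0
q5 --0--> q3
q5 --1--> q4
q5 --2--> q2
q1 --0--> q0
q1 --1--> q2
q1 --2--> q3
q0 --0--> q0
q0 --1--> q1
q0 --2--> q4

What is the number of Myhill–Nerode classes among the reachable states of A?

All states are reachable from the start state.
Initial partition by acceptance: {q0,q4} | {q1,q2,q3,q5}.
Refine {q1,q2,q3,q5} on symbol 0: members go to different blocks, giving {q2,q3,q5} and {q1}.
Split {q0,q4} by δ(·,1) → {q0} and {q4}.
Stable partition: {q0} | {q2,q3,q5} | {q1} | {q4} — 4 equivalence classes.

4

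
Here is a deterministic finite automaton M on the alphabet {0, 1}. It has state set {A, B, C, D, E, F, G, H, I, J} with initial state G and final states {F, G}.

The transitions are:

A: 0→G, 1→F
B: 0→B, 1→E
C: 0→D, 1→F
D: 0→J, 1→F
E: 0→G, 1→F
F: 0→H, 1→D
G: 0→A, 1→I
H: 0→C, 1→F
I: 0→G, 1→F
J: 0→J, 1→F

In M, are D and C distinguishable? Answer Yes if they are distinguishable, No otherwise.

No

States {B,E} cannot be reached from the start state, so discard them.
Start with accepting vs non-accepting: {F,G} | {A,C,D,H,I,J}.
Split {A,C,D,H,I,J} by δ(·,0) → {C,D,H,J} and {A,I}.
On input 0, block {F,G} splits into {F} and {G}.
The partition is now stable with 4 blocks: {F} | {C,D,H,J} | {A,I} | {G}.
D and C lie in the same block of the stable partition, so they are equivalent — no string distinguishes them.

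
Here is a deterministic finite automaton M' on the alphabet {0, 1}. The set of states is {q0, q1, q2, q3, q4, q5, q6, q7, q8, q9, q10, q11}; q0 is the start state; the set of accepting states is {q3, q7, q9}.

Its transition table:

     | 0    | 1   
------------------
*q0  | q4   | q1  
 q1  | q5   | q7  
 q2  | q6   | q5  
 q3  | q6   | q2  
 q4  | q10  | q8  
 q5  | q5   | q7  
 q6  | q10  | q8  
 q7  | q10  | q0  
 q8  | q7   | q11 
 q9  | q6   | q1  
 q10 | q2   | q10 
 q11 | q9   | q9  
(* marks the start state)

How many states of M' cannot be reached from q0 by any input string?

1

No path from q0 leads to q3; the other 11 states are all reachable.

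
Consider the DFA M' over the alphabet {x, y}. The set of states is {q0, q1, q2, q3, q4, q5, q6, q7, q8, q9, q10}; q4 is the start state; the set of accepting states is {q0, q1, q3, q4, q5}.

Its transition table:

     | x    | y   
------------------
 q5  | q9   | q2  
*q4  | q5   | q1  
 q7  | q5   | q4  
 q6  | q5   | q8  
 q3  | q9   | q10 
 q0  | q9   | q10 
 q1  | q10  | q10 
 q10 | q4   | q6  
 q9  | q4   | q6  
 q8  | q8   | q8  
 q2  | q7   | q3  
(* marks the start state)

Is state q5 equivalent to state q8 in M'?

No

States {q0} cannot be reached from the start state, so discard them.
Start with accepting vs non-accepting: {q1,q3,q4,q5} | {q2,q6,q7,q8,q9,q10}.
On input x, block {q1,q3,q4,q5} splits into {q1,q3,q5} and {q4}.
Refine {q2,q6,q7,q8,q9,q10} on symbol x: members go to different blocks, giving {q2,q8} and {q6,q7} and {q9,q10}.
On input y, block {q1,q3,q5} splits into {q1,q3} and {q5}.
Split {q2,q8} by δ(·,x) → {q2} and {q8}.
Refine {q6,q7} on symbol y: members go to different blocks, giving {q6} and {q7}.
The partition is now stable with 8 blocks: {q1,q3} | {q2} | {q4} | {q6} | {q9,q10} | {q5} | {q8} | {q7}.
q5 and q8 end up in different blocks, so they are distinguishable. For instance, the string 'ε' is accepted from only q5.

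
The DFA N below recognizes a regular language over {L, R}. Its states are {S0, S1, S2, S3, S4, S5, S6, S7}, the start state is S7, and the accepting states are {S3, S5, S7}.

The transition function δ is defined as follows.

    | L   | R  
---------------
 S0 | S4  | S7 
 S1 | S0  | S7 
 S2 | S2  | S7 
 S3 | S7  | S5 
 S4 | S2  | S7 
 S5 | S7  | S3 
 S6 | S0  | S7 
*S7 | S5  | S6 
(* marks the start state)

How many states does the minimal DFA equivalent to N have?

States {S1} cannot be reached from the start state, so discard them.
Initial partition by acceptance: {S3,S5,S7} | {S0,S2,S4,S6}.
Split {S3,S5,S7} by δ(·,R) → {S3,S5} and {S7}.
No further refinement is possible. Final partition (3 blocks): {S3,S5} | {S0,S2,S4,S6} | {S7}.

3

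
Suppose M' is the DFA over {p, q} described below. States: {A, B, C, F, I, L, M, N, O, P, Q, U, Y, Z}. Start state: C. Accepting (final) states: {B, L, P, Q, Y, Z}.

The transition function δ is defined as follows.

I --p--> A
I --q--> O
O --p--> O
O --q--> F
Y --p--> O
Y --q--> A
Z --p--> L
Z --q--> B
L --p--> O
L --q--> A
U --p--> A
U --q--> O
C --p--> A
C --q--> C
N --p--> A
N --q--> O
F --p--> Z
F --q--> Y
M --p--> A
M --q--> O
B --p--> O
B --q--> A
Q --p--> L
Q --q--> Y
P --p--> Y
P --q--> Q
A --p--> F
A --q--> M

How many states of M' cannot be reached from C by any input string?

No path from C leads to I, N, P, Q, U; the other 9 states are all reachable.

5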